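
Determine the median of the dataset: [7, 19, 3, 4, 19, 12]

9.5

Step 1: Sort the data in ascending order: [3, 4, 7, 12, 19, 19]
Step 2: The number of values is n = 6.
Step 3: Since n is even, the median is the average of positions 3 and 4:
  Median = (7 + 12) / 2 = 9.5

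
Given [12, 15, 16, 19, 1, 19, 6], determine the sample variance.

46.2857

Step 1: Compute the mean: (12 + 15 + 16 + 19 + 1 + 19 + 6) / 7 = 12.5714
Step 2: Compute squared deviations from the mean:
  (12 - 12.5714)^2 = 0.3265
  (15 - 12.5714)^2 = 5.898
  (16 - 12.5714)^2 = 11.7551
  (19 - 12.5714)^2 = 41.3265
  (1 - 12.5714)^2 = 133.898
  (19 - 12.5714)^2 = 41.3265
  (6 - 12.5714)^2 = 43.1837
Step 3: Sum of squared deviations = 277.7143
Step 4: Sample variance = 277.7143 / 6 = 46.2857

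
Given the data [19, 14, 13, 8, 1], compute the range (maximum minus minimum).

18

Step 1: Identify the maximum value: max = 19
Step 2: Identify the minimum value: min = 1
Step 3: Range = max - min = 19 - 1 = 18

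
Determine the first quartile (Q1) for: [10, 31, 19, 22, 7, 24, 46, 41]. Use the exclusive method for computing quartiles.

12.25

Step 1: Sort the data: [7, 10, 19, 22, 24, 31, 41, 46]
Step 2: n = 8
Step 3: Using the exclusive quartile method:
  Q1 = 12.25
  Q2 (median) = 23
  Q3 = 38.5
  IQR = Q3 - Q1 = 38.5 - 12.25 = 26.25
Step 4: Q1 = 12.25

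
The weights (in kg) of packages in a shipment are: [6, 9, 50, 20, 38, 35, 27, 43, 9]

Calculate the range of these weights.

44

Step 1: Identify the maximum value: max = 50
Step 2: Identify the minimum value: min = 6
Step 3: Range = max - min = 50 - 6 = 44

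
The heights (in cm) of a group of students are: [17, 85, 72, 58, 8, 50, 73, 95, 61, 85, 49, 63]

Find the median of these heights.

62

Step 1: Sort the data in ascending order: [8, 17, 49, 50, 58, 61, 63, 72, 73, 85, 85, 95]
Step 2: The number of values is n = 12.
Step 3: Since n is even, the median is the average of positions 6 and 7:
  Median = (61 + 63) / 2 = 62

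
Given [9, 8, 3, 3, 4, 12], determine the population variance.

11.5833

Step 1: Compute the mean: (9 + 8 + 3 + 3 + 4 + 12) / 6 = 6.5
Step 2: Compute squared deviations from the mean:
  (9 - 6.5)^2 = 6.25
  (8 - 6.5)^2 = 2.25
  (3 - 6.5)^2 = 12.25
  (3 - 6.5)^2 = 12.25
  (4 - 6.5)^2 = 6.25
  (12 - 6.5)^2 = 30.25
Step 3: Sum of squared deviations = 69.5
Step 4: Population variance = 69.5 / 6 = 11.5833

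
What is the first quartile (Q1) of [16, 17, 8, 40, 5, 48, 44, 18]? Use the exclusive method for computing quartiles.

10

Step 1: Sort the data: [5, 8, 16, 17, 18, 40, 44, 48]
Step 2: n = 8
Step 3: Using the exclusive quartile method:
  Q1 = 10
  Q2 (median) = 17.5
  Q3 = 43
  IQR = Q3 - Q1 = 43 - 10 = 33
Step 4: Q1 = 10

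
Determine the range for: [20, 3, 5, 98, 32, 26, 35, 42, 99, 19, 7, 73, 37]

96

Step 1: Identify the maximum value: max = 99
Step 2: Identify the minimum value: min = 3
Step 3: Range = max - min = 99 - 3 = 96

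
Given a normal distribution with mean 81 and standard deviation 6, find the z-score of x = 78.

-0.5

Step 1: Recall the z-score formula: z = (x - mu) / sigma
Step 2: Substitute values: z = (78 - 81) / 6
Step 3: z = -3 / 6 = -0.5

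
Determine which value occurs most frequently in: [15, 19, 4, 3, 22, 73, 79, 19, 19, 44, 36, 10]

19

Step 1: Count the frequency of each value:
  3: appears 1 time(s)
  4: appears 1 time(s)
  10: appears 1 time(s)
  15: appears 1 time(s)
  19: appears 3 time(s)
  22: appears 1 time(s)
  36: appears 1 time(s)
  44: appears 1 time(s)
  73: appears 1 time(s)
  79: appears 1 time(s)
Step 2: The value 19 appears most frequently (3 times).
Step 3: Mode = 19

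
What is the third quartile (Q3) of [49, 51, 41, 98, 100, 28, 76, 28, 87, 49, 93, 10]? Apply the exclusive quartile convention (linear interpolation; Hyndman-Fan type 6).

91.5

Step 1: Sort the data: [10, 28, 28, 41, 49, 49, 51, 76, 87, 93, 98, 100]
Step 2: n = 12
Step 3: Using the exclusive quartile method:
  Q1 = 31.25
  Q2 (median) = 50
  Q3 = 91.5
  IQR = Q3 - Q1 = 91.5 - 31.25 = 60.25
Step 4: Q3 = 91.5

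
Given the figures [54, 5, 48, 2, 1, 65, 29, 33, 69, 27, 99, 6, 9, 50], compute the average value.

35.5

Step 1: Sum all values: 54 + 5 + 48 + 2 + 1 + 65 + 29 + 33 + 69 + 27 + 99 + 6 + 9 + 50 = 497
Step 2: Count the number of values: n = 14
Step 3: Mean = sum / n = 497 / 14 = 35.5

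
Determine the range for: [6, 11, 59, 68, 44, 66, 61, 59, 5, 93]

88

Step 1: Identify the maximum value: max = 93
Step 2: Identify the minimum value: min = 5
Step 3: Range = max - min = 93 - 5 = 88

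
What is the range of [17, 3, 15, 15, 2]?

15

Step 1: Identify the maximum value: max = 17
Step 2: Identify the minimum value: min = 2
Step 3: Range = max - min = 17 - 2 = 15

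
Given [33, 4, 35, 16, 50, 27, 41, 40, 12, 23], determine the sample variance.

208.1

Step 1: Compute the mean: (33 + 4 + 35 + 16 + 50 + 27 + 41 + 40 + 12 + 23) / 10 = 28.1
Step 2: Compute squared deviations from the mean:
  (33 - 28.1)^2 = 24.01
  (4 - 28.1)^2 = 580.81
  (35 - 28.1)^2 = 47.61
  (16 - 28.1)^2 = 146.41
  (50 - 28.1)^2 = 479.61
  (27 - 28.1)^2 = 1.21
  (41 - 28.1)^2 = 166.41
  (40 - 28.1)^2 = 141.61
  (12 - 28.1)^2 = 259.21
  (23 - 28.1)^2 = 26.01
Step 3: Sum of squared deviations = 1872.9
Step 4: Sample variance = 1872.9 / 9 = 208.1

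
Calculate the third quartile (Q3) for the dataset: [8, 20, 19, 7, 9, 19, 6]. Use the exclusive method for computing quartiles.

19

Step 1: Sort the data: [6, 7, 8, 9, 19, 19, 20]
Step 2: n = 7
Step 3: Using the exclusive quartile method:
  Q1 = 7
  Q2 (median) = 9
  Q3 = 19
  IQR = Q3 - Q1 = 19 - 7 = 12
Step 4: Q3 = 19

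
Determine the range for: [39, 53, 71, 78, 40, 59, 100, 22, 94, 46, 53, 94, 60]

78

Step 1: Identify the maximum value: max = 100
Step 2: Identify the minimum value: min = 22
Step 3: Range = max - min = 100 - 22 = 78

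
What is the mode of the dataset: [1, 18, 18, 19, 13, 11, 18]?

18

Step 1: Count the frequency of each value:
  1: appears 1 time(s)
  11: appears 1 time(s)
  13: appears 1 time(s)
  18: appears 3 time(s)
  19: appears 1 time(s)
Step 2: The value 18 appears most frequently (3 times).
Step 3: Mode = 18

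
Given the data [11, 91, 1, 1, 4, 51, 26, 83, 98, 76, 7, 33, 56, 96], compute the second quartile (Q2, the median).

42

Step 1: Sort the data: [1, 1, 4, 7, 11, 26, 33, 51, 56, 76, 83, 91, 96, 98]
Step 2: n = 14
Step 3: Q2 is the median. Since n is even, it is the average of the values at positions 7 and 8:
  Q2 = (33 + 51) / 2 = 42
Step 4: Q2 = 42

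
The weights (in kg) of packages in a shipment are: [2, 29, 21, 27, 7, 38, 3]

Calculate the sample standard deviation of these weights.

14.2177

Step 1: Compute the mean: 18.1429
Step 2: Sum of squared deviations from the mean: 1212.8571
Step 3: Sample variance = 1212.8571 / 6 = 202.1429
Step 4: Standard deviation = sqrt(202.1429) = 14.2177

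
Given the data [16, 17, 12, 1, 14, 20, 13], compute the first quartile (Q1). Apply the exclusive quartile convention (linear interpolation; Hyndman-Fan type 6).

12

Step 1: Sort the data: [1, 12, 13, 14, 16, 17, 20]
Step 2: n = 7
Step 3: Using the exclusive quartile method:
  Q1 = 12
  Q2 (median) = 14
  Q3 = 17
  IQR = Q3 - Q1 = 17 - 12 = 5
Step 4: Q1 = 12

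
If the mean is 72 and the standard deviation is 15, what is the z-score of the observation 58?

-0.9333

Step 1: Recall the z-score formula: z = (x - mu) / sigma
Step 2: Substitute values: z = (58 - 72) / 15
Step 3: z = -14 / 15 = -0.9333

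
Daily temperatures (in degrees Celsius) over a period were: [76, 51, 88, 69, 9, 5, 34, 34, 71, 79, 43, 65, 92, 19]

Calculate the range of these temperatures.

87

Step 1: Identify the maximum value: max = 92
Step 2: Identify the minimum value: min = 5
Step 3: Range = max - min = 92 - 5 = 87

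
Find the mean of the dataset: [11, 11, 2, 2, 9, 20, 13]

9.7143

Step 1: Sum all values: 11 + 11 + 2 + 2 + 9 + 20 + 13 = 68
Step 2: Count the number of values: n = 7
Step 3: Mean = sum / n = 68 / 7 = 9.7143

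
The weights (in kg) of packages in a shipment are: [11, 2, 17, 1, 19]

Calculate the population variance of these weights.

55.2

Step 1: Compute the mean: (11 + 2 + 17 + 1 + 19) / 5 = 10
Step 2: Compute squared deviations from the mean:
  (11 - 10)^2 = 1
  (2 - 10)^2 = 64
  (17 - 10)^2 = 49
  (1 - 10)^2 = 81
  (19 - 10)^2 = 81
Step 3: Sum of squared deviations = 276
Step 4: Population variance = 276 / 5 = 55.2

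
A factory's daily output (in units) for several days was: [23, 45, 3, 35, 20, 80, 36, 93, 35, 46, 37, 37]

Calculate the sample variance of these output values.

600.3333

Step 1: Compute the mean: (23 + 45 + 3 + 35 + 20 + 80 + 36 + 93 + 35 + 46 + 37 + 37) / 12 = 40.8333
Step 2: Compute squared deviations from the mean:
  (23 - 40.8333)^2 = 318.0278
  (45 - 40.8333)^2 = 17.3611
  (3 - 40.8333)^2 = 1431.3611
  (35 - 40.8333)^2 = 34.0278
  (20 - 40.8333)^2 = 434.0278
  (80 - 40.8333)^2 = 1534.0278
  (36 - 40.8333)^2 = 23.3611
  (93 - 40.8333)^2 = 2721.3611
  (35 - 40.8333)^2 = 34.0278
  (46 - 40.8333)^2 = 26.6944
  (37 - 40.8333)^2 = 14.6944
  (37 - 40.8333)^2 = 14.6944
Step 3: Sum of squared deviations = 6603.6667
Step 4: Sample variance = 6603.6667 / 11 = 600.3333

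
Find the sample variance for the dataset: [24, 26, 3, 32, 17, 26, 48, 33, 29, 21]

135.2111

Step 1: Compute the mean: (24 + 26 + 3 + 32 + 17 + 26 + 48 + 33 + 29 + 21) / 10 = 25.9
Step 2: Compute squared deviations from the mean:
  (24 - 25.9)^2 = 3.61
  (26 - 25.9)^2 = 0.01
  (3 - 25.9)^2 = 524.41
  (32 - 25.9)^2 = 37.21
  (17 - 25.9)^2 = 79.21
  (26 - 25.9)^2 = 0.01
  (48 - 25.9)^2 = 488.41
  (33 - 25.9)^2 = 50.41
  (29 - 25.9)^2 = 9.61
  (21 - 25.9)^2 = 24.01
Step 3: Sum of squared deviations = 1216.9
Step 4: Sample variance = 1216.9 / 9 = 135.2111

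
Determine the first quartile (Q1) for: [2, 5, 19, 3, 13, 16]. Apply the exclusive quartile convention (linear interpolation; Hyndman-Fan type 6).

2.75

Step 1: Sort the data: [2, 3, 5, 13, 16, 19]
Step 2: n = 6
Step 3: Using the exclusive quartile method:
  Q1 = 2.75
  Q2 (median) = 9
  Q3 = 16.75
  IQR = Q3 - Q1 = 16.75 - 2.75 = 14
Step 4: Q1 = 2.75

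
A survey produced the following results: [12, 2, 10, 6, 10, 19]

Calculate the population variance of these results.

27.4722

Step 1: Compute the mean: (12 + 2 + 10 + 6 + 10 + 19) / 6 = 9.8333
Step 2: Compute squared deviations from the mean:
  (12 - 9.8333)^2 = 4.6944
  (2 - 9.8333)^2 = 61.3611
  (10 - 9.8333)^2 = 0.0278
  (6 - 9.8333)^2 = 14.6944
  (10 - 9.8333)^2 = 0.0278
  (19 - 9.8333)^2 = 84.0278
Step 3: Sum of squared deviations = 164.8333
Step 4: Population variance = 164.8333 / 6 = 27.4722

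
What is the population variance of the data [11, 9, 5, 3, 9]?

8.64

Step 1: Compute the mean: (11 + 9 + 5 + 3 + 9) / 5 = 7.4
Step 2: Compute squared deviations from the mean:
  (11 - 7.4)^2 = 12.96
  (9 - 7.4)^2 = 2.56
  (5 - 7.4)^2 = 5.76
  (3 - 7.4)^2 = 19.36
  (9 - 7.4)^2 = 2.56
Step 3: Sum of squared deviations = 43.2
Step 4: Population variance = 43.2 / 5 = 8.64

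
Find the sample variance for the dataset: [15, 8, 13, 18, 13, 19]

15.8667

Step 1: Compute the mean: (15 + 8 + 13 + 18 + 13 + 19) / 6 = 14.3333
Step 2: Compute squared deviations from the mean:
  (15 - 14.3333)^2 = 0.4444
  (8 - 14.3333)^2 = 40.1111
  (13 - 14.3333)^2 = 1.7778
  (18 - 14.3333)^2 = 13.4444
  (13 - 14.3333)^2 = 1.7778
  (19 - 14.3333)^2 = 21.7778
Step 3: Sum of squared deviations = 79.3333
Step 4: Sample variance = 79.3333 / 5 = 15.8667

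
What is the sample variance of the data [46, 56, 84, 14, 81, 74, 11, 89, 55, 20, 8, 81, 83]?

967.8333

Step 1: Compute the mean: (46 + 56 + 84 + 14 + 81 + 74 + 11 + 89 + 55 + 20 + 8 + 81 + 83) / 13 = 54
Step 2: Compute squared deviations from the mean:
  (46 - 54)^2 = 64
  (56 - 54)^2 = 4
  (84 - 54)^2 = 900
  (14 - 54)^2 = 1600
  (81 - 54)^2 = 729
  (74 - 54)^2 = 400
  (11 - 54)^2 = 1849
  (89 - 54)^2 = 1225
  (55 - 54)^2 = 1
  (20 - 54)^2 = 1156
  (8 - 54)^2 = 2116
  (81 - 54)^2 = 729
  (83 - 54)^2 = 841
Step 3: Sum of squared deviations = 11614
Step 4: Sample variance = 11614 / 12 = 967.8333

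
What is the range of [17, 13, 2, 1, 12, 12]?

16

Step 1: Identify the maximum value: max = 17
Step 2: Identify the minimum value: min = 1
Step 3: Range = max - min = 17 - 1 = 16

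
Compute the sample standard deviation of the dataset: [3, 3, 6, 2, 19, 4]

6.4317

Step 1: Compute the mean: 6.1667
Step 2: Sum of squared deviations from the mean: 206.8333
Step 3: Sample variance = 206.8333 / 5 = 41.3667
Step 4: Standard deviation = sqrt(41.3667) = 6.4317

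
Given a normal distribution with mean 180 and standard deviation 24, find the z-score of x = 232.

2.1667

Step 1: Recall the z-score formula: z = (x - mu) / sigma
Step 2: Substitute values: z = (232 - 180) / 24
Step 3: z = 52 / 24 = 2.1667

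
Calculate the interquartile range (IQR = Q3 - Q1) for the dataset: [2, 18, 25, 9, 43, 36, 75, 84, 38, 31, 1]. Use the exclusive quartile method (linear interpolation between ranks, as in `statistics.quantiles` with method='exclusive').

34

Step 1: Sort the data: [1, 2, 9, 18, 25, 31, 36, 38, 43, 75, 84]
Step 2: n = 11
Step 3: Using the exclusive quartile method:
  Q1 = 9
  Q2 (median) = 31
  Q3 = 43
  IQR = Q3 - Q1 = 43 - 9 = 34
Step 4: IQR = 34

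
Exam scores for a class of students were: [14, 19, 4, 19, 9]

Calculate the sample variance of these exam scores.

42.5

Step 1: Compute the mean: (14 + 19 + 4 + 19 + 9) / 5 = 13
Step 2: Compute squared deviations from the mean:
  (14 - 13)^2 = 1
  (19 - 13)^2 = 36
  (4 - 13)^2 = 81
  (19 - 13)^2 = 36
  (9 - 13)^2 = 16
Step 3: Sum of squared deviations = 170
Step 4: Sample variance = 170 / 4 = 42.5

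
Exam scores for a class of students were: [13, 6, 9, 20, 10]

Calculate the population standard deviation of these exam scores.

4.7582

Step 1: Compute the mean: 11.6
Step 2: Sum of squared deviations from the mean: 113.2
Step 3: Population variance = 113.2 / 5 = 22.64
Step 4: Standard deviation = sqrt(22.64) = 4.7582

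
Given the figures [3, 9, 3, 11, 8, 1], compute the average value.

5.8333

Step 1: Sum all values: 3 + 9 + 3 + 11 + 8 + 1 = 35
Step 2: Count the number of values: n = 6
Step 3: Mean = sum / n = 35 / 6 = 5.8333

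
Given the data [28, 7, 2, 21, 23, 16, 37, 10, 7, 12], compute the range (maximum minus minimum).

35

Step 1: Identify the maximum value: max = 37
Step 2: Identify the minimum value: min = 2
Step 3: Range = max - min = 37 - 2 = 35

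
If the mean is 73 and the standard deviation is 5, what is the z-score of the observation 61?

-2.4

Step 1: Recall the z-score formula: z = (x - mu) / sigma
Step 2: Substitute values: z = (61 - 73) / 5
Step 3: z = -12 / 5 = -2.4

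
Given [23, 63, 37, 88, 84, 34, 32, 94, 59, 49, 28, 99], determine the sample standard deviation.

27.7571

Step 1: Compute the mean: 57.5
Step 2: Sum of squared deviations from the mean: 8475
Step 3: Sample variance = 8475 / 11 = 770.4545
Step 4: Standard deviation = sqrt(770.4545) = 27.7571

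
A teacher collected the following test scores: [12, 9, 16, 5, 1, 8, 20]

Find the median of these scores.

9

Step 1: Sort the data in ascending order: [1, 5, 8, 9, 12, 16, 20]
Step 2: The number of values is n = 7.
Step 3: Since n is odd, the median is the middle value at position 4: 9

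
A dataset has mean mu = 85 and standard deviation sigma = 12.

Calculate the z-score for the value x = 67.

-1.5

Step 1: Recall the z-score formula: z = (x - mu) / sigma
Step 2: Substitute values: z = (67 - 85) / 12
Step 3: z = -18 / 12 = -1.5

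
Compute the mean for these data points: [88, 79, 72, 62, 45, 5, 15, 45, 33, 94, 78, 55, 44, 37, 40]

52.8

Step 1: Sum all values: 88 + 79 + 72 + 62 + 45 + 5 + 15 + 45 + 33 + 94 + 78 + 55 + 44 + 37 + 40 = 792
Step 2: Count the number of values: n = 15
Step 3: Mean = sum / n = 792 / 15 = 52.8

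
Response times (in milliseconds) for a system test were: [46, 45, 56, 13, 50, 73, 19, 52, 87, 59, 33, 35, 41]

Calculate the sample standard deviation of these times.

20.1157

Step 1: Compute the mean: 46.8462
Step 2: Sum of squared deviations from the mean: 4855.6923
Step 3: Sample variance = 4855.6923 / 12 = 404.641
Step 4: Standard deviation = sqrt(404.641) = 20.1157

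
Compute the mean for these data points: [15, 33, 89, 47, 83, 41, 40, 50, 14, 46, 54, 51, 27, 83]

48.0714

Step 1: Sum all values: 15 + 33 + 89 + 47 + 83 + 41 + 40 + 50 + 14 + 46 + 54 + 51 + 27 + 83 = 673
Step 2: Count the number of values: n = 14
Step 3: Mean = sum / n = 673 / 14 = 48.0714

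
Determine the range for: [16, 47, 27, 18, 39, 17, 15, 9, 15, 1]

46

Step 1: Identify the maximum value: max = 47
Step 2: Identify the minimum value: min = 1
Step 3: Range = max - min = 47 - 1 = 46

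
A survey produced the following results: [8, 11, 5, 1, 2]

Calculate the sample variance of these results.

17.3

Step 1: Compute the mean: (8 + 11 + 5 + 1 + 2) / 5 = 5.4
Step 2: Compute squared deviations from the mean:
  (8 - 5.4)^2 = 6.76
  (11 - 5.4)^2 = 31.36
  (5 - 5.4)^2 = 0.16
  (1 - 5.4)^2 = 19.36
  (2 - 5.4)^2 = 11.56
Step 3: Sum of squared deviations = 69.2
Step 4: Sample variance = 69.2 / 4 = 17.3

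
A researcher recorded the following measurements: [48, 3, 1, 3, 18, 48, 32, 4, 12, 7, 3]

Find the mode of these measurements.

3

Step 1: Count the frequency of each value:
  1: appears 1 time(s)
  3: appears 3 time(s)
  4: appears 1 time(s)
  7: appears 1 time(s)
  12: appears 1 time(s)
  18: appears 1 time(s)
  32: appears 1 time(s)
  48: appears 2 time(s)
Step 2: The value 3 appears most frequently (3 times).
Step 3: Mode = 3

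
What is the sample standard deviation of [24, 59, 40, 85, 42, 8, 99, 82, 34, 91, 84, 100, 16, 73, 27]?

31.9325

Step 1: Compute the mean: 57.6
Step 2: Sum of squared deviations from the mean: 14275.6
Step 3: Sample variance = 14275.6 / 14 = 1019.6857
Step 4: Standard deviation = sqrt(1019.6857) = 31.9325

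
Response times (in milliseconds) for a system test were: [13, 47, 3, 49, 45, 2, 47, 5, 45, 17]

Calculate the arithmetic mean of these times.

27.3

Step 1: Sum all values: 13 + 47 + 3 + 49 + 45 + 2 + 47 + 5 + 45 + 17 = 273
Step 2: Count the number of values: n = 10
Step 3: Mean = sum / n = 273 / 10 = 27.3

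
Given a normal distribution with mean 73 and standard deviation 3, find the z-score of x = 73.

0

Step 1: Recall the z-score formula: z = (x - mu) / sigma
Step 2: Substitute values: z = (73 - 73) / 3
Step 3: z = 0 / 3 = 0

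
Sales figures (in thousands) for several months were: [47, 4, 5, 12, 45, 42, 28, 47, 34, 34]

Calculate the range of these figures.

43

Step 1: Identify the maximum value: max = 47
Step 2: Identify the minimum value: min = 4
Step 3: Range = max - min = 47 - 4 = 43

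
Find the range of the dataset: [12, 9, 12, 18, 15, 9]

9

Step 1: Identify the maximum value: max = 18
Step 2: Identify the minimum value: min = 9
Step 3: Range = max - min = 18 - 9 = 9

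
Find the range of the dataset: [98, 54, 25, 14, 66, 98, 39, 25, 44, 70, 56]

84

Step 1: Identify the maximum value: max = 98
Step 2: Identify the minimum value: min = 14
Step 3: Range = max - min = 98 - 14 = 84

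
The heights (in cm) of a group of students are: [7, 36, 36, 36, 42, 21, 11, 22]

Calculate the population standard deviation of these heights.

12.1546

Step 1: Compute the mean: 26.375
Step 2: Sum of squared deviations from the mean: 1181.875
Step 3: Population variance = 1181.875 / 8 = 147.7344
Step 4: Standard deviation = sqrt(147.7344) = 12.1546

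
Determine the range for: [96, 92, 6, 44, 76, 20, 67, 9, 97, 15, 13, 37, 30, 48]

91

Step 1: Identify the maximum value: max = 97
Step 2: Identify the minimum value: min = 6
Step 3: Range = max - min = 97 - 6 = 91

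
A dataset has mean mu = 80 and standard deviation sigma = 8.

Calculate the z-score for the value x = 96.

2

Step 1: Recall the z-score formula: z = (x - mu) / sigma
Step 2: Substitute values: z = (96 - 80) / 8
Step 3: z = 16 / 8 = 2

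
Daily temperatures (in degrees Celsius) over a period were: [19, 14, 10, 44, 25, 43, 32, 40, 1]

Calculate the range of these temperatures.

43

Step 1: Identify the maximum value: max = 44
Step 2: Identify the minimum value: min = 1
Step 3: Range = max - min = 44 - 1 = 43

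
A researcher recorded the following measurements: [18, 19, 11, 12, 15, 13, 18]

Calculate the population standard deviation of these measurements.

2.9966

Step 1: Compute the mean: 15.1429
Step 2: Sum of squared deviations from the mean: 62.8571
Step 3: Population variance = 62.8571 / 7 = 8.9796
Step 4: Standard deviation = sqrt(8.9796) = 2.9966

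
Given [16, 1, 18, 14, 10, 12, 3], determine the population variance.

35.3878

Step 1: Compute the mean: (16 + 1 + 18 + 14 + 10 + 12 + 3) / 7 = 10.5714
Step 2: Compute squared deviations from the mean:
  (16 - 10.5714)^2 = 29.4694
  (1 - 10.5714)^2 = 91.6122
  (18 - 10.5714)^2 = 55.1837
  (14 - 10.5714)^2 = 11.7551
  (10 - 10.5714)^2 = 0.3265
  (12 - 10.5714)^2 = 2.0408
  (3 - 10.5714)^2 = 57.3265
Step 3: Sum of squared deviations = 247.7143
Step 4: Population variance = 247.7143 / 7 = 35.3878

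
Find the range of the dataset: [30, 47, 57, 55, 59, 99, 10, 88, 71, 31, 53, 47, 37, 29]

89

Step 1: Identify the maximum value: max = 99
Step 2: Identify the minimum value: min = 10
Step 3: Range = max - min = 99 - 10 = 89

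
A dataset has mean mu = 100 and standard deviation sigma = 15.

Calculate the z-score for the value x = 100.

0

Step 1: Recall the z-score formula: z = (x - mu) / sigma
Step 2: Substitute values: z = (100 - 100) / 15
Step 3: z = 0 / 15 = 0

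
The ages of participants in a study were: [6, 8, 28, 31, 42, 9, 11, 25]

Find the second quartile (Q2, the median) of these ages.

18

Step 1: Sort the data: [6, 8, 9, 11, 25, 28, 31, 42]
Step 2: n = 8
Step 3: Q2 is the median. Since n is even, it is the average of the values at positions 4 and 5:
  Q2 = (11 + 25) / 2 = 18
Step 4: Q2 = 18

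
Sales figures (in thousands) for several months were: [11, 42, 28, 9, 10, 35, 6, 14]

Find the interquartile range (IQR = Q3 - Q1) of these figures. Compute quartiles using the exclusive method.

24

Step 1: Sort the data: [6, 9, 10, 11, 14, 28, 35, 42]
Step 2: n = 8
Step 3: Using the exclusive quartile method:
  Q1 = 9.25
  Q2 (median) = 12.5
  Q3 = 33.25
  IQR = Q3 - Q1 = 33.25 - 9.25 = 24
Step 4: IQR = 24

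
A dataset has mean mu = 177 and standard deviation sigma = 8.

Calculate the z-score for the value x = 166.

-1.375

Step 1: Recall the z-score formula: z = (x - mu) / sigma
Step 2: Substitute values: z = (166 - 177) / 8
Step 3: z = -11 / 8 = -1.375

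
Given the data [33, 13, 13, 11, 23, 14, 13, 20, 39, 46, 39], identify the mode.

13

Step 1: Count the frequency of each value:
  11: appears 1 time(s)
  13: appears 3 time(s)
  14: appears 1 time(s)
  20: appears 1 time(s)
  23: appears 1 time(s)
  33: appears 1 time(s)
  39: appears 2 time(s)
  46: appears 1 time(s)
Step 2: The value 13 appears most frequently (3 times).
Step 3: Mode = 13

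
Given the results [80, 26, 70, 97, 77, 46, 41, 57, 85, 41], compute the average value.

62

Step 1: Sum all values: 80 + 26 + 70 + 97 + 77 + 46 + 41 + 57 + 85 + 41 = 620
Step 2: Count the number of values: n = 10
Step 3: Mean = sum / n = 620 / 10 = 62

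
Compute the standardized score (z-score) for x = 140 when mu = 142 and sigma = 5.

-0.4

Step 1: Recall the z-score formula: z = (x - mu) / sigma
Step 2: Substitute values: z = (140 - 142) / 5
Step 3: z = -2 / 5 = -0.4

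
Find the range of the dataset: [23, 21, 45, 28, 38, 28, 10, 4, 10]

41

Step 1: Identify the maximum value: max = 45
Step 2: Identify the minimum value: min = 4
Step 3: Range = max - min = 45 - 4 = 41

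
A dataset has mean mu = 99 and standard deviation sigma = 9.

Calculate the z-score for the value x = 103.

0.4444

Step 1: Recall the z-score formula: z = (x - mu) / sigma
Step 2: Substitute values: z = (103 - 99) / 9
Step 3: z = 4 / 9 = 0.4444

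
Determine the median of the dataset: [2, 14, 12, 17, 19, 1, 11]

12

Step 1: Sort the data in ascending order: [1, 2, 11, 12, 14, 17, 19]
Step 2: The number of values is n = 7.
Step 3: Since n is odd, the median is the middle value at position 4: 12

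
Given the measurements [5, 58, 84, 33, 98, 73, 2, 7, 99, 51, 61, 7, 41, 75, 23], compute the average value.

47.8

Step 1: Sum all values: 5 + 58 + 84 + 33 + 98 + 73 + 2 + 7 + 99 + 51 + 61 + 7 + 41 + 75 + 23 = 717
Step 2: Count the number of values: n = 15
Step 3: Mean = sum / n = 717 / 15 = 47.8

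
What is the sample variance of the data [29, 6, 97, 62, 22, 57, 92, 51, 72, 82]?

927.3333

Step 1: Compute the mean: (29 + 6 + 97 + 62 + 22 + 57 + 92 + 51 + 72 + 82) / 10 = 57
Step 2: Compute squared deviations from the mean:
  (29 - 57)^2 = 784
  (6 - 57)^2 = 2601
  (97 - 57)^2 = 1600
  (62 - 57)^2 = 25
  (22 - 57)^2 = 1225
  (57 - 57)^2 = 0
  (92 - 57)^2 = 1225
  (51 - 57)^2 = 36
  (72 - 57)^2 = 225
  (82 - 57)^2 = 625
Step 3: Sum of squared deviations = 8346
Step 4: Sample variance = 8346 / 9 = 927.3333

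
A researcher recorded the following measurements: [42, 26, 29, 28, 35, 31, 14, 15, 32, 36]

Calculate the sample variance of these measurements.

77.5111

Step 1: Compute the mean: (42 + 26 + 29 + 28 + 35 + 31 + 14 + 15 + 32 + 36) / 10 = 28.8
Step 2: Compute squared deviations from the mean:
  (42 - 28.8)^2 = 174.24
  (26 - 28.8)^2 = 7.84
  (29 - 28.8)^2 = 0.04
  (28 - 28.8)^2 = 0.64
  (35 - 28.8)^2 = 38.44
  (31 - 28.8)^2 = 4.84
  (14 - 28.8)^2 = 219.04
  (15 - 28.8)^2 = 190.44
  (32 - 28.8)^2 = 10.24
  (36 - 28.8)^2 = 51.84
Step 3: Sum of squared deviations = 697.6
Step 4: Sample variance = 697.6 / 9 = 77.5111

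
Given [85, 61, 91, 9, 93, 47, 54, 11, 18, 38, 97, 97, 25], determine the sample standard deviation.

33.9972

Step 1: Compute the mean: 55.8462
Step 2: Sum of squared deviations from the mean: 13869.6923
Step 3: Sample variance = 13869.6923 / 12 = 1155.8077
Step 4: Standard deviation = sqrt(1155.8077) = 33.9972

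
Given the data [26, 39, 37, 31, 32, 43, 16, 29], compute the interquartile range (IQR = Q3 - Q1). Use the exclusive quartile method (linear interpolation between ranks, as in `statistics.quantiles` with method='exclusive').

11.75

Step 1: Sort the data: [16, 26, 29, 31, 32, 37, 39, 43]
Step 2: n = 8
Step 3: Using the exclusive quartile method:
  Q1 = 26.75
  Q2 (median) = 31.5
  Q3 = 38.5
  IQR = Q3 - Q1 = 38.5 - 26.75 = 11.75
Step 4: IQR = 11.75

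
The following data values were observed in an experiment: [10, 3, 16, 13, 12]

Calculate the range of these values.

13

Step 1: Identify the maximum value: max = 16
Step 2: Identify the minimum value: min = 3
Step 3: Range = max - min = 16 - 3 = 13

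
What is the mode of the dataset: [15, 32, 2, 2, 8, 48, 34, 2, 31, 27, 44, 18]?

2

Step 1: Count the frequency of each value:
  2: appears 3 time(s)
  8: appears 1 time(s)
  15: appears 1 time(s)
  18: appears 1 time(s)
  27: appears 1 time(s)
  31: appears 1 time(s)
  32: appears 1 time(s)
  34: appears 1 time(s)
  44: appears 1 time(s)
  48: appears 1 time(s)
Step 2: The value 2 appears most frequently (3 times).
Step 3: Mode = 2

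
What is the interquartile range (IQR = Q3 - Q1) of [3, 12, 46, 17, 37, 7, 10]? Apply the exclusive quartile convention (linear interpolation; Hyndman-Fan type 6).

30

Step 1: Sort the data: [3, 7, 10, 12, 17, 37, 46]
Step 2: n = 7
Step 3: Using the exclusive quartile method:
  Q1 = 7
  Q2 (median) = 12
  Q3 = 37
  IQR = Q3 - Q1 = 37 - 7 = 30
Step 4: IQR = 30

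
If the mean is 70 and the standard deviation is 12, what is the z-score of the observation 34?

-3

Step 1: Recall the z-score formula: z = (x - mu) / sigma
Step 2: Substitute values: z = (34 - 70) / 12
Step 3: z = -36 / 12 = -3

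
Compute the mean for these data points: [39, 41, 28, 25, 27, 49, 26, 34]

33.625

Step 1: Sum all values: 39 + 41 + 28 + 25 + 27 + 49 + 26 + 34 = 269
Step 2: Count the number of values: n = 8
Step 3: Mean = sum / n = 269 / 8 = 33.625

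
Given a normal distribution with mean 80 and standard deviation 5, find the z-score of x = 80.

0

Step 1: Recall the z-score formula: z = (x - mu) / sigma
Step 2: Substitute values: z = (80 - 80) / 5
Step 3: z = 0 / 5 = 0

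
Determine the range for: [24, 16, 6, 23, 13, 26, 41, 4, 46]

42

Step 1: Identify the maximum value: max = 46
Step 2: Identify the minimum value: min = 4
Step 3: Range = max - min = 46 - 4 = 42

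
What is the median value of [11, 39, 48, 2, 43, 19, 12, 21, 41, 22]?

21.5

Step 1: Sort the data in ascending order: [2, 11, 12, 19, 21, 22, 39, 41, 43, 48]
Step 2: The number of values is n = 10.
Step 3: Since n is even, the median is the average of positions 5 and 6:
  Median = (21 + 22) / 2 = 21.5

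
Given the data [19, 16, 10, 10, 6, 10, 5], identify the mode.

10

Step 1: Count the frequency of each value:
  5: appears 1 time(s)
  6: appears 1 time(s)
  10: appears 3 time(s)
  16: appears 1 time(s)
  19: appears 1 time(s)
Step 2: The value 10 appears most frequently (3 times).
Step 3: Mode = 10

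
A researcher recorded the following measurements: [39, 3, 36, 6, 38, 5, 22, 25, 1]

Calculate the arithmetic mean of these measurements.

19.4444

Step 1: Sum all values: 39 + 3 + 36 + 6 + 38 + 5 + 22 + 25 + 1 = 175
Step 2: Count the number of values: n = 9
Step 3: Mean = sum / n = 175 / 9 = 19.4444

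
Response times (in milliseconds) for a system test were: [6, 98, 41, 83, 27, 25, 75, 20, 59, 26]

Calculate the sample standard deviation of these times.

30.8869

Step 1: Compute the mean: 46
Step 2: Sum of squared deviations from the mean: 8586
Step 3: Sample variance = 8586 / 9 = 954
Step 4: Standard deviation = sqrt(954) = 30.8869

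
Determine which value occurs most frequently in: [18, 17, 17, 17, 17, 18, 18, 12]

17

Step 1: Count the frequency of each value:
  12: appears 1 time(s)
  17: appears 4 time(s)
  18: appears 3 time(s)
Step 2: The value 17 appears most frequently (4 times).
Step 3: Mode = 17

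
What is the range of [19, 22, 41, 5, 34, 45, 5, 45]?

40

Step 1: Identify the maximum value: max = 45
Step 2: Identify the minimum value: min = 5
Step 3: Range = max - min = 45 - 5 = 40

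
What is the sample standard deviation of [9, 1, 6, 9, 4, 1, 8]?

3.5051

Step 1: Compute the mean: 5.4286
Step 2: Sum of squared deviations from the mean: 73.7143
Step 3: Sample variance = 73.7143 / 6 = 12.2857
Step 4: Standard deviation = sqrt(12.2857) = 3.5051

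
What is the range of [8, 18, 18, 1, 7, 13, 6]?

17

Step 1: Identify the maximum value: max = 18
Step 2: Identify the minimum value: min = 1
Step 3: Range = max - min = 18 - 1 = 17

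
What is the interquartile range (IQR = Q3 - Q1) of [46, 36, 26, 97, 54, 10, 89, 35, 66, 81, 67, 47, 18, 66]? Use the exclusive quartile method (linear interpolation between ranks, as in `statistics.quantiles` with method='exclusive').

37.75

Step 1: Sort the data: [10, 18, 26, 35, 36, 46, 47, 54, 66, 66, 67, 81, 89, 97]
Step 2: n = 14
Step 3: Using the exclusive quartile method:
  Q1 = 32.75
  Q2 (median) = 50.5
  Q3 = 70.5
  IQR = Q3 - Q1 = 70.5 - 32.75 = 37.75
Step 4: IQR = 37.75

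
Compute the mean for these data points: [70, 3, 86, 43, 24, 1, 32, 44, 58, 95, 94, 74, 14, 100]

52.7143

Step 1: Sum all values: 70 + 3 + 86 + 43 + 24 + 1 + 32 + 44 + 58 + 95 + 94 + 74 + 14 + 100 = 738
Step 2: Count the number of values: n = 14
Step 3: Mean = sum / n = 738 / 14 = 52.7143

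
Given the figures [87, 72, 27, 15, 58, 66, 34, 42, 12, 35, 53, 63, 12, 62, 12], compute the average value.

43.3333

Step 1: Sum all values: 87 + 72 + 27 + 15 + 58 + 66 + 34 + 42 + 12 + 35 + 53 + 63 + 12 + 62 + 12 = 650
Step 2: Count the number of values: n = 15
Step 3: Mean = sum / n = 650 / 15 = 43.3333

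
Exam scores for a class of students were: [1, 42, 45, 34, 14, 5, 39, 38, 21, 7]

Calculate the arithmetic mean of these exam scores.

24.6

Step 1: Sum all values: 1 + 42 + 45 + 34 + 14 + 5 + 39 + 38 + 21 + 7 = 246
Step 2: Count the number of values: n = 10
Step 3: Mean = sum / n = 246 / 10 = 24.6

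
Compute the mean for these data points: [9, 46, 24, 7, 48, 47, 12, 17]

26.25

Step 1: Sum all values: 9 + 46 + 24 + 7 + 48 + 47 + 12 + 17 = 210
Step 2: Count the number of values: n = 8
Step 3: Mean = sum / n = 210 / 8 = 26.25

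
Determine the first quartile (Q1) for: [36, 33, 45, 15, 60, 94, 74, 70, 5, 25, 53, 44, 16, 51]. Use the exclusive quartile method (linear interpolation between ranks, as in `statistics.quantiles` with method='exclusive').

22.75

Step 1: Sort the data: [5, 15, 16, 25, 33, 36, 44, 45, 51, 53, 60, 70, 74, 94]
Step 2: n = 14
Step 3: Using the exclusive quartile method:
  Q1 = 22.75
  Q2 (median) = 44.5
  Q3 = 62.5
  IQR = Q3 - Q1 = 62.5 - 22.75 = 39.75
Step 4: Q1 = 22.75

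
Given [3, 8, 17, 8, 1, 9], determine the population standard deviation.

5.0881

Step 1: Compute the mean: 7.6667
Step 2: Sum of squared deviations from the mean: 155.3333
Step 3: Population variance = 155.3333 / 6 = 25.8889
Step 4: Standard deviation = sqrt(25.8889) = 5.0881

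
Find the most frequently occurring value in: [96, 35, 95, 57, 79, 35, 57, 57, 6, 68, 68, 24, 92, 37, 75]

57

Step 1: Count the frequency of each value:
  6: appears 1 time(s)
  24: appears 1 time(s)
  35: appears 2 time(s)
  37: appears 1 time(s)
  57: appears 3 time(s)
  68: appears 2 time(s)
  75: appears 1 time(s)
  79: appears 1 time(s)
  92: appears 1 time(s)
  95: appears 1 time(s)
  96: appears 1 time(s)
Step 2: The value 57 appears most frequently (3 times).
Step 3: Mode = 57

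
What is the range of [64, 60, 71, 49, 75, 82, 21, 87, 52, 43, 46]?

66

Step 1: Identify the maximum value: max = 87
Step 2: Identify the minimum value: min = 21
Step 3: Range = max - min = 87 - 21 = 66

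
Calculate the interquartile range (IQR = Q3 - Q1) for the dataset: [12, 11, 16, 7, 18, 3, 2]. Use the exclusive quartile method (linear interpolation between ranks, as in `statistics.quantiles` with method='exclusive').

13

Step 1: Sort the data: [2, 3, 7, 11, 12, 16, 18]
Step 2: n = 7
Step 3: Using the exclusive quartile method:
  Q1 = 3
  Q2 (median) = 11
  Q3 = 16
  IQR = Q3 - Q1 = 16 - 3 = 13
Step 4: IQR = 13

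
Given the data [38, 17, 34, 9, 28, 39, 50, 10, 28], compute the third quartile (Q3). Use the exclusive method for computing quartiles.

38.5

Step 1: Sort the data: [9, 10, 17, 28, 28, 34, 38, 39, 50]
Step 2: n = 9
Step 3: Using the exclusive quartile method:
  Q1 = 13.5
  Q2 (median) = 28
  Q3 = 38.5
  IQR = Q3 - Q1 = 38.5 - 13.5 = 25
Step 4: Q3 = 38.5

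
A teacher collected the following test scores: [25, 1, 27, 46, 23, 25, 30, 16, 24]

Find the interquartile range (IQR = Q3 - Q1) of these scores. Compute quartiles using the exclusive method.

9

Step 1: Sort the data: [1, 16, 23, 24, 25, 25, 27, 30, 46]
Step 2: n = 9
Step 3: Using the exclusive quartile method:
  Q1 = 19.5
  Q2 (median) = 25
  Q3 = 28.5
  IQR = Q3 - Q1 = 28.5 - 19.5 = 9
Step 4: IQR = 9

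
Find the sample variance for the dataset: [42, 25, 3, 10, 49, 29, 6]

322.2857

Step 1: Compute the mean: (42 + 25 + 3 + 10 + 49 + 29 + 6) / 7 = 23.4286
Step 2: Compute squared deviations from the mean:
  (42 - 23.4286)^2 = 344.898
  (25 - 23.4286)^2 = 2.4694
  (3 - 23.4286)^2 = 417.3265
  (10 - 23.4286)^2 = 180.3265
  (49 - 23.4286)^2 = 653.898
  (29 - 23.4286)^2 = 31.0408
  (6 - 23.4286)^2 = 303.7551
Step 3: Sum of squared deviations = 1933.7143
Step 4: Sample variance = 1933.7143 / 6 = 322.2857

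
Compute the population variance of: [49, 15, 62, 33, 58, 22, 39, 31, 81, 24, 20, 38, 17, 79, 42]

423.8222

Step 1: Compute the mean: (49 + 15 + 62 + 33 + 58 + 22 + 39 + 31 + 81 + 24 + 20 + 38 + 17 + 79 + 42) / 15 = 40.6667
Step 2: Compute squared deviations from the mean:
  (49 - 40.6667)^2 = 69.4444
  (15 - 40.6667)^2 = 658.7778
  (62 - 40.6667)^2 = 455.1111
  (33 - 40.6667)^2 = 58.7778
  (58 - 40.6667)^2 = 300.4444
  (22 - 40.6667)^2 = 348.4444
  (39 - 40.6667)^2 = 2.7778
  (31 - 40.6667)^2 = 93.4444
  (81 - 40.6667)^2 = 1626.7778
  (24 - 40.6667)^2 = 277.7778
  (20 - 40.6667)^2 = 427.1111
  (38 - 40.6667)^2 = 7.1111
  (17 - 40.6667)^2 = 560.1111
  (79 - 40.6667)^2 = 1469.4444
  (42 - 40.6667)^2 = 1.7778
Step 3: Sum of squared deviations = 6357.3333
Step 4: Population variance = 6357.3333 / 15 = 423.8222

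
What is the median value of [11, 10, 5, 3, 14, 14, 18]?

11

Step 1: Sort the data in ascending order: [3, 5, 10, 11, 14, 14, 18]
Step 2: The number of values is n = 7.
Step 3: Since n is odd, the median is the middle value at position 4: 11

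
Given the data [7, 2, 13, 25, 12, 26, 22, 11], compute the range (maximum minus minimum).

24

Step 1: Identify the maximum value: max = 26
Step 2: Identify the minimum value: min = 2
Step 3: Range = max - min = 26 - 2 = 24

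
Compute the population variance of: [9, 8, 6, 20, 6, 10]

22.8056

Step 1: Compute the mean: (9 + 8 + 6 + 20 + 6 + 10) / 6 = 9.8333
Step 2: Compute squared deviations from the mean:
  (9 - 9.8333)^2 = 0.6944
  (8 - 9.8333)^2 = 3.3611
  (6 - 9.8333)^2 = 14.6944
  (20 - 9.8333)^2 = 103.3611
  (6 - 9.8333)^2 = 14.6944
  (10 - 9.8333)^2 = 0.0278
Step 3: Sum of squared deviations = 136.8333
Step 4: Population variance = 136.8333 / 6 = 22.8056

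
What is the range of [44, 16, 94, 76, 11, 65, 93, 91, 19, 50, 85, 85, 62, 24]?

83

Step 1: Identify the maximum value: max = 94
Step 2: Identify the minimum value: min = 11
Step 3: Range = max - min = 94 - 11 = 83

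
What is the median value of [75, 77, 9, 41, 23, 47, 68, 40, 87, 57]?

52

Step 1: Sort the data in ascending order: [9, 23, 40, 41, 47, 57, 68, 75, 77, 87]
Step 2: The number of values is n = 10.
Step 3: Since n is even, the median is the average of positions 5 and 6:
  Median = (47 + 57) / 2 = 52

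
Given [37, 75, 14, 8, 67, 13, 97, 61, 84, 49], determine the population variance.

899.65

Step 1: Compute the mean: (37 + 75 + 14 + 8 + 67 + 13 + 97 + 61 + 84 + 49) / 10 = 50.5
Step 2: Compute squared deviations from the mean:
  (37 - 50.5)^2 = 182.25
  (75 - 50.5)^2 = 600.25
  (14 - 50.5)^2 = 1332.25
  (8 - 50.5)^2 = 1806.25
  (67 - 50.5)^2 = 272.25
  (13 - 50.5)^2 = 1406.25
  (97 - 50.5)^2 = 2162.25
  (61 - 50.5)^2 = 110.25
  (84 - 50.5)^2 = 1122.25
  (49 - 50.5)^2 = 2.25
Step 3: Sum of squared deviations = 8996.5
Step 4: Population variance = 8996.5 / 10 = 899.65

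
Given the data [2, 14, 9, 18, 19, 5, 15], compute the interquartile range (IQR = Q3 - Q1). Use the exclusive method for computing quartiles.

13

Step 1: Sort the data: [2, 5, 9, 14, 15, 18, 19]
Step 2: n = 7
Step 3: Using the exclusive quartile method:
  Q1 = 5
  Q2 (median) = 14
  Q3 = 18
  IQR = Q3 - Q1 = 18 - 5 = 13
Step 4: IQR = 13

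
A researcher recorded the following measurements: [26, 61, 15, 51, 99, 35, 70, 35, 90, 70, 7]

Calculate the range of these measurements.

92

Step 1: Identify the maximum value: max = 99
Step 2: Identify the minimum value: min = 7
Step 3: Range = max - min = 99 - 7 = 92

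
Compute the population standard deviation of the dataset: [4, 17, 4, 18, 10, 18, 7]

5.9625

Step 1: Compute the mean: 11.1429
Step 2: Sum of squared deviations from the mean: 248.8571
Step 3: Population variance = 248.8571 / 7 = 35.551
Step 4: Standard deviation = sqrt(35.551) = 5.9625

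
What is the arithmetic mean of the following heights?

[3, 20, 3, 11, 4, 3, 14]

8.2857

Step 1: Sum all values: 3 + 20 + 3 + 11 + 4 + 3 + 14 = 58
Step 2: Count the number of values: n = 7
Step 3: Mean = sum / n = 58 / 7 = 8.2857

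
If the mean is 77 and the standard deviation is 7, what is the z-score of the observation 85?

1.1429

Step 1: Recall the z-score formula: z = (x - mu) / sigma
Step 2: Substitute values: z = (85 - 77) / 7
Step 3: z = 8 / 7 = 1.1429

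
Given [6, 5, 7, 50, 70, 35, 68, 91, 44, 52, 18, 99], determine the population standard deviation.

31.1621

Step 1: Compute the mean: 45.4167
Step 2: Sum of squared deviations from the mean: 11652.9167
Step 3: Population variance = 11652.9167 / 12 = 971.0764
Step 4: Standard deviation = sqrt(971.0764) = 31.1621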